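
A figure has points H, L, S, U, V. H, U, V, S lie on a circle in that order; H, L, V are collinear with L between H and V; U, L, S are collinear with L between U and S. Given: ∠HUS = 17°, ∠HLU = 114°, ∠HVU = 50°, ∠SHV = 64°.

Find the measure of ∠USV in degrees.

∠USV = 49°

1. ∠HVS = 17°  [same arc HS]
2. ∠SLV = 114°  [vertical angles at L]
3. ∠USV = 49°  [△VLS]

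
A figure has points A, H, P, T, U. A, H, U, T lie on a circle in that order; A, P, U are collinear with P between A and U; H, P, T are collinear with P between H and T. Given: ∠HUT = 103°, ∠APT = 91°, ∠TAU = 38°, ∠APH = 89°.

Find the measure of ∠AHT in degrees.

1. ∠HAT = 77°  [cyclic AHUT, opposite ∠A+∠U]
2. ∠ATH = 51°  [△APT]
3. ∠AHT = 52°  [△AHT]

∠AHT = 52°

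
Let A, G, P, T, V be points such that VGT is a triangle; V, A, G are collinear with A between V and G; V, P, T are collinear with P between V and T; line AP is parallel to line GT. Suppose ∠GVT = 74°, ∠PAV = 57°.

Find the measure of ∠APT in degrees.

1. ∠AVP = 74°  [A on VG, P on VT]
2. ∠APV = 49°  [△VAP]
3. ∠APT = 131°  [linear pair at P on VT]

∠APT = 131°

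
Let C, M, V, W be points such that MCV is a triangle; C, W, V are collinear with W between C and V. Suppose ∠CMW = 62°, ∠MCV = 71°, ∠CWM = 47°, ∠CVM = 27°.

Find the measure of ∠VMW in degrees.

1. ∠MWV = 133°  [linear pair at W on CV]
2. ∠MVW = 27°  [W on ray VC]
3. ∠VMW = 20°  [△MWV]

∠VMW = 20°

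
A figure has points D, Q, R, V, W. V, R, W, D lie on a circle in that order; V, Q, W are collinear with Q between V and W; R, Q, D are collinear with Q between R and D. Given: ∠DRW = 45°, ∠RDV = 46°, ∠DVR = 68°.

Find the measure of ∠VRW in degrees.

1. ∠DVW = 45°  [same arc WD]
2. ∠DRV = 66°  [△VRD]
3. ∠DWV = 66°  [same arc VD]
4. ∠VDW = 69°  [△VWD]
5. ∠VRW = 111°  [cyclic VRWD, opposite ∠R+∠D]

∠VRW = 111°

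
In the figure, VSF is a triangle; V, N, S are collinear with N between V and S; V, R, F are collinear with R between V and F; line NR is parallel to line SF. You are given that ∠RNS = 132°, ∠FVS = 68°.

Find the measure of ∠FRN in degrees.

1. ∠RNV = 48°  [linear pair at N on VS]
2. ∠NVR = 68°  [N on VS, R on VF]
3. ∠NRV = 64°  [△VNR]
4. ∠FRN = 116°  [linear pair at R on VF]

∠FRN = 116°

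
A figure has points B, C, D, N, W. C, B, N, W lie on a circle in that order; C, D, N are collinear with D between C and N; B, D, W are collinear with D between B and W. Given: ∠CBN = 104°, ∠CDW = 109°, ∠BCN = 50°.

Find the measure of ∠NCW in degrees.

∠NCW = 45°

1. ∠BNC = 26°  [△CBN]
2. ∠BWC = 26°  [same arc CB]
3. ∠NCW = 45°  [△CDW]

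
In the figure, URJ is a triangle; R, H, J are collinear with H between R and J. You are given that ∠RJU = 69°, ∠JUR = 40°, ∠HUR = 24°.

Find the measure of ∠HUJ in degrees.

∠HUJ = 16°

1. ∠JRU = 71°  [△URJ]
2. ∠HJU = 69°  [H on ray JR]
3. ∠HRU = 71°  [H on ray RJ]
4. ∠RHU = 85°  [△URH]
5. ∠JHU = 95°  [linear pair at H on RJ]
6. ∠HUJ = 16°  [△UHJ]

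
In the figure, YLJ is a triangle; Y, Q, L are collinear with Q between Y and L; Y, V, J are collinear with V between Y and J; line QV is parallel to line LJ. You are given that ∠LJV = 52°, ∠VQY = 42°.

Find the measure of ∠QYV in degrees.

1. ∠LJY = 52°  [V on ray JY]
2. ∠JLY = 42°  [QV∥LJ, corresponding at Q]
3. ∠JYL = 86°  [△YLJ]
4. ∠QYV = 86°  [Q on YL, V on YJ]

∠QYV = 86°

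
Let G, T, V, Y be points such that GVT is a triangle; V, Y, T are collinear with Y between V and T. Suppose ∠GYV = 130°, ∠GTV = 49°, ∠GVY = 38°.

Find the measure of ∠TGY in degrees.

∠TGY = 81°

1. ∠GYT = 50°  [linear pair at Y on VT]
2. ∠GTY = 49°  [Y on ray TV]
3. ∠TGY = 81°  [△GYT]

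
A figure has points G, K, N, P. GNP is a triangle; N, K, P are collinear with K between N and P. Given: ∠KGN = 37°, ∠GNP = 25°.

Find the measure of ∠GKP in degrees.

∠GKP = 62°

1. ∠GNK = 25°  [K on ray NP]
2. ∠GKN = 118°  [△GNK]
3. ∠GKP = 62°  [linear pair at K on NP]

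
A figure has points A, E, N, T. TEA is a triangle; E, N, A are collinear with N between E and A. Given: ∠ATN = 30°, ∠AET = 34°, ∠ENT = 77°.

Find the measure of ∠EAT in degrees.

∠EAT = 47°

1. ∠ANT = 103°  [linear pair at N on EA]
2. ∠NAT = 47°  [△TNA]
3. ∠EAT = 47°  [N on ray AE]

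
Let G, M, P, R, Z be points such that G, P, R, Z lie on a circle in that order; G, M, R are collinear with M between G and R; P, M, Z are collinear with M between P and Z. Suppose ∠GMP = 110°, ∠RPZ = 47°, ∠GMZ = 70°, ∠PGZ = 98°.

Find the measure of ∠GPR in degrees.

∠GPR = 66°

1. ∠PMR = 70°  [linear pair at M on GR]
2. ∠RGZ = 47°  [same arc RZ]
3. ∠GRP = 63°  [△PMR]
4. ∠GZP = 63°  [△GMZ]
5. ∠GPZ = 19°  [△GPZ]
6. ∠PGR = 51°  [△GMP]
7. ∠GPR = 66°  [△GPR]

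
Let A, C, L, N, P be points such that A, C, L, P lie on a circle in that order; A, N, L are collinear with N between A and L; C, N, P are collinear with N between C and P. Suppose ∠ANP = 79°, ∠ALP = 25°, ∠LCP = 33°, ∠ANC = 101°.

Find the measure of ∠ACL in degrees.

1. ∠CNL = 79°  [vertical angles at N]
2. ∠ACP = 25°  [same arc AP]
3. ∠ALC = 68°  [△CNL]
4. ∠CAL = 54°  [△ANC]
5. ∠ACL = 58°  [△ACL]

∠ACL = 58°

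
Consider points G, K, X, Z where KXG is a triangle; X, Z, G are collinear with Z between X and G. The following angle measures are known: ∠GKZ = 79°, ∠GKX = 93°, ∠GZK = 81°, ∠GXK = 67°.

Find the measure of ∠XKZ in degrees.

1. ∠KZX = 99°  [linear pair at Z on XG]
2. ∠KXZ = 67°  [Z on ray XG]
3. ∠XKZ = 14°  [△KXZ]

∠XKZ = 14°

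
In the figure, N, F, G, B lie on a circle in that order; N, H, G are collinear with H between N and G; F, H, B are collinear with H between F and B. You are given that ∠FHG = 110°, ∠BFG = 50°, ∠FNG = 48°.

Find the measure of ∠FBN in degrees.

1. ∠BHN = 110°  [vertical angles at H]
2. ∠BNG = 50°  [same arc GB]
3. ∠FBN = 20°  [△NHB]

∠FBN = 20°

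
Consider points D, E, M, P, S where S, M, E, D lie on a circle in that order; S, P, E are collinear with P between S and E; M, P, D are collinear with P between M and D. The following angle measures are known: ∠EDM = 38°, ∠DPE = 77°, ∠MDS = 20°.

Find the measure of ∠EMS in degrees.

∠EMS = 122°

1. ∠ESM = 38°  [same arc ME]
2. ∠MES = 20°  [same arc SM]
3. ∠EMS = 122°  [△SME]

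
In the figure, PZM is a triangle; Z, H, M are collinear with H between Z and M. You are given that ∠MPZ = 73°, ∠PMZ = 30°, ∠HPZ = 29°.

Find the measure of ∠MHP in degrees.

1. ∠MZP = 77°  [△PZM]
2. ∠HZP = 77°  [H on ray ZM]
3. ∠PHZ = 74°  [△PZH]
4. ∠MHP = 106°  [linear pair at H on ZM]

∠MHP = 106°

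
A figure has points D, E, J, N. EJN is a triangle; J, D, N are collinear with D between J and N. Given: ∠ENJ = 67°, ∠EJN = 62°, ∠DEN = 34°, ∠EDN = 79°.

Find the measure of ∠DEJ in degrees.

1. ∠DJE = 62°  [D on ray JN]
2. ∠EDJ = 101°  [linear pair at D on JN]
3. ∠DEJ = 17°  [△EJD]

∠DEJ = 17°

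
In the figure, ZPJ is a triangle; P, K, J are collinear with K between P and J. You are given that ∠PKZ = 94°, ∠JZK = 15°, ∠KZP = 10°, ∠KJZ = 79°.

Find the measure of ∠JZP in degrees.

1. ∠KPZ = 76°  [△ZPK]
2. ∠PJZ = 79°  [K on ray JP]
3. ∠JPZ = 76°  [K on ray PJ]
4. ∠JZP = 25°  [△ZPJ]

∠JZP = 25°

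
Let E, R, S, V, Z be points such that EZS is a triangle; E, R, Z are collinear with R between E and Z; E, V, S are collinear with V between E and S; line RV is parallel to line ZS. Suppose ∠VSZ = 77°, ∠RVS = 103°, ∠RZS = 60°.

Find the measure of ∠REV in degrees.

1. ∠ESZ = 77°  [V on ray SE]
2. ∠EZS = 60°  [R on ray ZE]
3. ∠SEZ = 43°  [△EZS]
4. ∠REV = 43°  [R on EZ, V on ES]

∠REV = 43°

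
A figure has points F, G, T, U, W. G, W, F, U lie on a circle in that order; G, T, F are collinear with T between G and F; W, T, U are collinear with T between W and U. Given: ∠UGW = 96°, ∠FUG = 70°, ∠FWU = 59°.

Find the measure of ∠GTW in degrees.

∠GTW = 92°

1. ∠UFW = 84°  [cyclic GWFU, opposite ∠G+∠F]
2. ∠FGU = 59°  [same arc FU]
3. ∠FUW = 37°  [△WFU]
4. ∠GFU = 51°  [△GFU]
5. ∠FGW = 37°  [same arc WF]
6. ∠GWU = 51°  [same arc GU]
7. ∠GTW = 92°  [△GTW]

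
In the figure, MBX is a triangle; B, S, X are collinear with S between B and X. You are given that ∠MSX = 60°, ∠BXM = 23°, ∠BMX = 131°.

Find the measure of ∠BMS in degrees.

1. ∠BSM = 120°  [linear pair at S on BX]
2. ∠MBX = 26°  [△MBX]
3. ∠MBS = 26°  [S on ray BX]
4. ∠BMS = 34°  [△MBS]

∠BMS = 34°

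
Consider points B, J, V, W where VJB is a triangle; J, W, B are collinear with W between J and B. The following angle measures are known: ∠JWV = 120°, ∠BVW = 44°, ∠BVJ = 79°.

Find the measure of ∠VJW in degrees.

∠VJW = 25°

1. ∠BWV = 60°  [linear pair at W on JB]
2. ∠VBW = 76°  [△VWB]
3. ∠JBV = 76°  [W on ray BJ]
4. ∠BJV = 25°  [△VJB]
5. ∠VJW = 25°  [W on ray JB]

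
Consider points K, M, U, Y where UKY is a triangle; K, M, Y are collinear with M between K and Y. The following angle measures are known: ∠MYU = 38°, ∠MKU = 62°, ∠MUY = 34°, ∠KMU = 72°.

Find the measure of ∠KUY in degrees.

∠KUY = 80°

1. ∠KYU = 38°  [M on ray YK]
2. ∠UKY = 62°  [M on ray KY]
3. ∠KUY = 80°  [△UKY]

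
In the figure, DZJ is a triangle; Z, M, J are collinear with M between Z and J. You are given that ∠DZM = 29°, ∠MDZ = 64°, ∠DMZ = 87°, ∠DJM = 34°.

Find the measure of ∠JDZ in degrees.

1. ∠DZJ = 29°  [M on ray ZJ]
2. ∠DJZ = 34°  [M on ray JZ]
3. ∠JDZ = 117°  [△DZJ]

∠JDZ = 117°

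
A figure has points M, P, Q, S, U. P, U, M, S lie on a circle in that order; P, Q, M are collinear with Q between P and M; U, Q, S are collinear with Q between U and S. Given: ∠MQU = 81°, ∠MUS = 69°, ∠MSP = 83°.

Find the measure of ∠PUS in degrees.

∠PUS = 28°

1. ∠MPS = 69°  [same arc MS]
2. ∠PMS = 28°  [△PMS]
3. ∠PUS = 28°  [same arc PS]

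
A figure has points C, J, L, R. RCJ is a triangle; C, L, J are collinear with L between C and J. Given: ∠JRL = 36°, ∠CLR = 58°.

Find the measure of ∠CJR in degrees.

∠CJR = 22°

1. ∠JLR = 122°  [linear pair at L on CJ]
2. ∠LJR = 22°  [△RLJ]
3. ∠CJR = 22°  [L on ray JC]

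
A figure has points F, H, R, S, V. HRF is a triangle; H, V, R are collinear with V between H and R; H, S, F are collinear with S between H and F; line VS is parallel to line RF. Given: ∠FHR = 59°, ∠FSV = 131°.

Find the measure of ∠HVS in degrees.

∠HVS = 72°

1. ∠SHV = 59°  [V on HR, S on HF]
2. ∠HSV = 49°  [linear pair at S on HF]
3. ∠HVS = 72°  [△HVS]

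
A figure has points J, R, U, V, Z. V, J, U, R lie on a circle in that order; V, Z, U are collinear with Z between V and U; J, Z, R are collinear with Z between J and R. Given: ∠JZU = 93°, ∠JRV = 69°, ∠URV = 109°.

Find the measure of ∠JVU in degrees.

∠JVU = 40°

1. ∠JUV = 69°  [same arc VJ]
2. ∠UJV = 71°  [cyclic VJUR, opposite ∠J+∠R]
3. ∠JVU = 40°  [△VJU]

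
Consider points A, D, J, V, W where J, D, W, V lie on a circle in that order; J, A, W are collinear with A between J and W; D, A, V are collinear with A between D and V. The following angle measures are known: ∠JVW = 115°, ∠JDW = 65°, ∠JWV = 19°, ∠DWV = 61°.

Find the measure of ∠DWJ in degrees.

∠DWJ = 42°

1. ∠JDV = 19°  [same arc JV]
2. ∠DJV = 119°  [cyclic JDWV, opposite ∠J+∠W]
3. ∠DVJ = 42°  [△JDV]
4. ∠DWJ = 42°  [same arc JD]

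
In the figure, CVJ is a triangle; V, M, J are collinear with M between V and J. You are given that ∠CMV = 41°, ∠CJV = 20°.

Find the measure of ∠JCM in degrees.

1. ∠CMJ = 139°  [linear pair at M on VJ]
2. ∠CJM = 20°  [M on ray JV]
3. ∠JCM = 21°  [△CMJ]

∠JCM = 21°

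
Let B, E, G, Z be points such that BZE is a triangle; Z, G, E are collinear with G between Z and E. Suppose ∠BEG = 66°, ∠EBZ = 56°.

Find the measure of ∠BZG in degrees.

∠BZG = 58°

1. ∠BEZ = 66°  [G on ray EZ]
2. ∠BZE = 58°  [△BZE]
3. ∠BZG = 58°  [G on ray ZE]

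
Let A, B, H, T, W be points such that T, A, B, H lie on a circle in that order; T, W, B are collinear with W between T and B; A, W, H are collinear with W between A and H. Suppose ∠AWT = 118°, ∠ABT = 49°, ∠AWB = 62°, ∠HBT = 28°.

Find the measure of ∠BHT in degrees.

∠BHT = 83°

1. ∠AHT = 49°  [same arc TA]
2. ∠HWT = 62°  [vertical angles at W]
3. ∠BTH = 69°  [△TWH]
4. ∠BHT = 83°  [△TBH]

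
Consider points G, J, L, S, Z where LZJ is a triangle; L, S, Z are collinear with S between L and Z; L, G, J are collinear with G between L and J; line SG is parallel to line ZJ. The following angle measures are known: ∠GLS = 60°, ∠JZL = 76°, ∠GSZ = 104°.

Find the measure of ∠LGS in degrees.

1. ∠JLZ = 60°  [S on LZ, G on LJ]
2. ∠LJZ = 44°  [△LZJ]
3. ∠LGS = 44°  [SG∥ZJ, corresponding at G]

∠LGS = 44°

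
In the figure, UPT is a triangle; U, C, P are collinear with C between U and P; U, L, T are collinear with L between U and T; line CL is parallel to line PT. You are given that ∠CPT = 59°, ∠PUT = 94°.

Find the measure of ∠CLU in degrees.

1. ∠TPU = 59°  [C on ray PU]
2. ∠PTU = 27°  [△UPT]
3. ∠CLU = 27°  [CL∥PT, corresponding at L]

∠CLU = 27°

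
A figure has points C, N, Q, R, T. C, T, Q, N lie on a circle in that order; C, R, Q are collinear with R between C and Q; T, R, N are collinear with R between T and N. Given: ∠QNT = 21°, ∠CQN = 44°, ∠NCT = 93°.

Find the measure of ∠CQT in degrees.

1. ∠CTN = 44°  [same arc CN]
2. ∠CNT = 43°  [△CTN]
3. ∠CQT = 43°  [same arc CT]

∠CQT = 43°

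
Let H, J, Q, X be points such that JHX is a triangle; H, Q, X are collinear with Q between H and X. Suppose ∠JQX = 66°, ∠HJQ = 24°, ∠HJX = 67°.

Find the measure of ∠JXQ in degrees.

∠JXQ = 71°

1. ∠HQJ = 114°  [linear pair at Q on HX]
2. ∠JHQ = 42°  [△JHQ]
3. ∠JHX = 42°  [Q on ray HX]
4. ∠HXJ = 71°  [△JHX]
5. ∠JXQ = 71°  [Q on ray XH]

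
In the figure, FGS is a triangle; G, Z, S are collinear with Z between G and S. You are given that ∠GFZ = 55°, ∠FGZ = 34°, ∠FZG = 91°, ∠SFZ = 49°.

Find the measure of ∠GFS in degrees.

1. ∠FGS = 34°  [Z on ray GS]
2. ∠FZS = 89°  [linear pair at Z on GS]
3. ∠FSZ = 42°  [△FZS]
4. ∠FSG = 42°  [Z on ray SG]
5. ∠GFS = 104°  [△FGS]

∠GFS = 104°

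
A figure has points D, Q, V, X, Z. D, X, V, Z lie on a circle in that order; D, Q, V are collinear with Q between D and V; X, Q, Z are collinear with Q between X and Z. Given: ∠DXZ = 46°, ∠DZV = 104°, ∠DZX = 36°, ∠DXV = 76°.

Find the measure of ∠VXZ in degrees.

1. ∠DVZ = 46°  [same arc DZ]
2. ∠VDZ = 30°  [△DVZ]
3. ∠VXZ = 30°  [same arc VZ]

∠VXZ = 30°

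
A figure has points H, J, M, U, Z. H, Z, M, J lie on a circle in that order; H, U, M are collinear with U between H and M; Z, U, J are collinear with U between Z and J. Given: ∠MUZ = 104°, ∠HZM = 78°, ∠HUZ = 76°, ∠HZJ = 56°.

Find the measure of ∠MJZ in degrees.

∠MJZ = 48°

1. ∠JUM = 76°  [vertical angles at U]
2. ∠HMJ = 56°  [same arc HJ]
3. ∠MJZ = 48°  [△MUJ]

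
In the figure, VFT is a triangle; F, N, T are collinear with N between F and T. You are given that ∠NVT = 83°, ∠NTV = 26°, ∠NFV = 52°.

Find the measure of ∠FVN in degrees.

∠FVN = 19°

1. ∠TNV = 71°  [△VNT]
2. ∠FNV = 109°  [linear pair at N on FT]
3. ∠FVN = 19°  [△VFN]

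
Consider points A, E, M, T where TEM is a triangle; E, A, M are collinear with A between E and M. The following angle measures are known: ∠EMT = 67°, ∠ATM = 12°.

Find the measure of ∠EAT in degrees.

∠EAT = 79°

1. ∠AMT = 67°  [A on ray ME]
2. ∠MAT = 101°  [△TAM]
3. ∠EAT = 79°  [linear pair at A on EM]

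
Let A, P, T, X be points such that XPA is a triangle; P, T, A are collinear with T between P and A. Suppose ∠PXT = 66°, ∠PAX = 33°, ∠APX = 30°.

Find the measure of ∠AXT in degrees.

∠AXT = 51°

1. ∠TAX = 33°  [T on ray AP]
2. ∠TPX = 30°  [T on ray PA]
3. ∠PTX = 84°  [△XPT]
4. ∠ATX = 96°  [linear pair at T on PA]
5. ∠AXT = 51°  [△XTA]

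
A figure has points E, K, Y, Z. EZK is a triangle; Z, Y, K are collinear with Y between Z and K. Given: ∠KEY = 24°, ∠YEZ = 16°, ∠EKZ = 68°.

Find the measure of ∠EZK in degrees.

1. ∠EKY = 68°  [Y on ray KZ]
2. ∠EYK = 88°  [△EYK]
3. ∠EYZ = 92°  [linear pair at Y on ZK]
4. ∠EZY = 72°  [△EZY]
5. ∠EZK = 72°  [Y on ray ZK]

∠EZK = 72°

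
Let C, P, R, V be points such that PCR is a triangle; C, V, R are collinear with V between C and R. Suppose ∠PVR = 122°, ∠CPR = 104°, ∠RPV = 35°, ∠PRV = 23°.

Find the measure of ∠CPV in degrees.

1. ∠CVP = 58°  [linear pair at V on CR]
2. ∠CRP = 23°  [V on ray RC]
3. ∠PCR = 53°  [△PCR]
4. ∠PCV = 53°  [V on ray CR]
5. ∠CPV = 69°  [△PCV]

∠CPV = 69°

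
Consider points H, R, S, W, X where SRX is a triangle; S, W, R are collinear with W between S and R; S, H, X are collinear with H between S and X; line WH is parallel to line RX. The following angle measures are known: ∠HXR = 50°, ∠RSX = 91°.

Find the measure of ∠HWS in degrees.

∠HWS = 39°

1. ∠RXS = 50°  [H on ray XS]
2. ∠SRX = 39°  [△SRX]
3. ∠HWS = 39°  [WH∥RX, corresponding at W]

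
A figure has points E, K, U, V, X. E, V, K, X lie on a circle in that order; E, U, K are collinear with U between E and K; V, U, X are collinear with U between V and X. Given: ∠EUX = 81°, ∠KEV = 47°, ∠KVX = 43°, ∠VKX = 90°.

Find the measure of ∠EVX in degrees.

∠EVX = 34°

1. ∠KEX = 43°  [same arc KX]
2. ∠VEX = 90°  [cyclic EVKX, opposite ∠E+∠K]
3. ∠EXV = 56°  [△EUX]
4. ∠EVX = 34°  [△EVX]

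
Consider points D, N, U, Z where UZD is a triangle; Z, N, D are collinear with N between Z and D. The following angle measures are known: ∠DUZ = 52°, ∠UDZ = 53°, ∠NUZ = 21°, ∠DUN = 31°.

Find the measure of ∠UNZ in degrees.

∠UNZ = 84°

1. ∠NDU = 53°  [N on ray DZ]
2. ∠DNU = 96°  [△UND]
3. ∠UNZ = 84°  [linear pair at N on ZD]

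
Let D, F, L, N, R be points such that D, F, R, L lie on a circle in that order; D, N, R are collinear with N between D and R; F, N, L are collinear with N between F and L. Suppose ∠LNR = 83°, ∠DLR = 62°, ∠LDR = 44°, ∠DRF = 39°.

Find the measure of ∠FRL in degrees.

∠FRL = 113°

1. ∠DRL = 74°  [△DRL]
2. ∠LFR = 44°  [same arc RL]
3. ∠FLR = 23°  [△RNL]
4. ∠FRL = 113°  [△FRL]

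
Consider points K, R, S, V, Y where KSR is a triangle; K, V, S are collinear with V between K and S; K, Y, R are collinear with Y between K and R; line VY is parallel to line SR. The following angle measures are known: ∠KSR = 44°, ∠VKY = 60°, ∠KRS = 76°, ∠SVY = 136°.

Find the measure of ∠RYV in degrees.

∠RYV = 104°

1. ∠KVY = 44°  [VY∥SR, corresponding at V]
2. ∠KYV = 76°  [△KVY]
3. ∠RYV = 104°  [linear pair at Y on KR]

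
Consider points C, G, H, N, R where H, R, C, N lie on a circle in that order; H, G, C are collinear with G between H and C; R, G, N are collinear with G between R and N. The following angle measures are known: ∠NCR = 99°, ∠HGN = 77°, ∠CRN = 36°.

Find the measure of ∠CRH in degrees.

∠CRH = 68°

1. ∠CNR = 45°  [△RCN]
2. ∠CGR = 77°  [vertical angles at G]
3. ∠HCR = 67°  [△RGC]
4. ∠CHR = 45°  [same arc RC]
5. ∠CRH = 68°  [△HRC]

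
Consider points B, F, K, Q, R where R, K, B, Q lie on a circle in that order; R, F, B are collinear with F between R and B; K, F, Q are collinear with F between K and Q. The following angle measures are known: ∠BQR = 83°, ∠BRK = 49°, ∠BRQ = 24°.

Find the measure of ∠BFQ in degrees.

1. ∠QBR = 73°  [△RBQ]
2. ∠BQK = 49°  [same arc KB]
3. ∠BFQ = 58°  [△BFQ]

∠BFQ = 58°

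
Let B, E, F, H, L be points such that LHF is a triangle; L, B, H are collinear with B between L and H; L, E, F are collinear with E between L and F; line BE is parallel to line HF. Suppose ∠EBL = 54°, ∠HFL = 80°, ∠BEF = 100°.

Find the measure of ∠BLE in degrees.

∠BLE = 46°

1. ∠FHL = 54°  [BE∥HF, corresponding at B]
2. ∠FLH = 46°  [△LHF]
3. ∠BLE = 46°  [B on LH, E on LF]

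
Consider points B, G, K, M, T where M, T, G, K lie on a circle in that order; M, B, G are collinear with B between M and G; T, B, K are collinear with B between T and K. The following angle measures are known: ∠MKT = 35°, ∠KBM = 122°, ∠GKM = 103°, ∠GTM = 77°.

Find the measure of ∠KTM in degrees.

∠KTM = 54°

1. ∠GMK = 23°  [△MBK]
2. ∠KGM = 54°  [△MGK]
3. ∠KTM = 54°  [same arc MK]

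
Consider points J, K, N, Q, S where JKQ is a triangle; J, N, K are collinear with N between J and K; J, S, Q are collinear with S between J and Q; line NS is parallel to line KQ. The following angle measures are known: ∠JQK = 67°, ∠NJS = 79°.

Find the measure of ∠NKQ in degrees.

1. ∠JSN = 67°  [NS∥KQ, corresponding at S]
2. ∠JNS = 34°  [△JNS]
3. ∠KNS = 146°  [linear pair at N on JK]
4. ∠NKQ = 34°  [NS∥KQ, co-interior at K–N]

∠NKQ = 34°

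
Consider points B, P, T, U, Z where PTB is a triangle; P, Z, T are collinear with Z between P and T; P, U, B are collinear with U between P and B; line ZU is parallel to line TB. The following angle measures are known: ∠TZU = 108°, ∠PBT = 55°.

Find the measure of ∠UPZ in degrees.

∠UPZ = 53°

1. ∠PZU = 72°  [linear pair at Z on PT]
2. ∠PUZ = 55°  [ZU∥TB, corresponding at U]
3. ∠UPZ = 53°  [△PZU]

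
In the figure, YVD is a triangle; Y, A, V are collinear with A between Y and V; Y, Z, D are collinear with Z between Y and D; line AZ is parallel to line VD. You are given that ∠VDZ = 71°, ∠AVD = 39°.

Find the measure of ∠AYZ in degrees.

1. ∠VDY = 71°  [Z on ray DY]
2. ∠DVY = 39°  [A on ray VY]
3. ∠DYV = 70°  [△YVD]
4. ∠AYZ = 70°  [A on YV, Z on YD]

∠AYZ = 70°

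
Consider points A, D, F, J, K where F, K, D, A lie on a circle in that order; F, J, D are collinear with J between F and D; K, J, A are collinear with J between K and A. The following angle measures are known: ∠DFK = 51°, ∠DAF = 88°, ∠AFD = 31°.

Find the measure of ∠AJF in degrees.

∠AJF = 112°

1. ∠DAK = 51°  [same arc KD]
2. ∠ADF = 61°  [△FDA]
3. ∠AJD = 68°  [△DJA]
4. ∠AJF = 112°  [linear pair at J on FD]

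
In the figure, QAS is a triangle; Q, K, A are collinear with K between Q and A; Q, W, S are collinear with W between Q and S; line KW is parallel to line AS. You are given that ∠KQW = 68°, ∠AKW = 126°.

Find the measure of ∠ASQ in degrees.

1. ∠QKW = 54°  [linear pair at K on QA]
2. ∠KWQ = 58°  [△QKW]
3. ∠ASQ = 58°  [KW∥AS, corresponding at W]

∠ASQ = 58°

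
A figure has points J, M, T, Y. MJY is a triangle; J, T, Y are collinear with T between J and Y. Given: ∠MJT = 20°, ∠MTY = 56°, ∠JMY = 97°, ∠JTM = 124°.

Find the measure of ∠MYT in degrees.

1. ∠MJY = 20°  [T on ray JY]
2. ∠JYM = 63°  [△MJY]
3. ∠MYT = 63°  [T on ray YJ]

∠MYT = 63°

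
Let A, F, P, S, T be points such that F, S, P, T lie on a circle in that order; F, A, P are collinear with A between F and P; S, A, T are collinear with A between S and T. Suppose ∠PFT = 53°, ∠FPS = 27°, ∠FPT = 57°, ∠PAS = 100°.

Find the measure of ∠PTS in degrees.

1. ∠FST = 57°  [same arc FT]
2. ∠FAS = 80°  [linear pair at A on FP]
3. ∠PFS = 43°  [△FAS]
4. ∠PTS = 43°  [same arc SP]

∠PTS = 43°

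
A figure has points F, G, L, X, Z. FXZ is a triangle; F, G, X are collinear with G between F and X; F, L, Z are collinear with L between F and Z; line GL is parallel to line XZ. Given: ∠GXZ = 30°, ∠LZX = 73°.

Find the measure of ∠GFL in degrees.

1. ∠FXZ = 30°  [G on ray XF]
2. ∠FZX = 73°  [L on ray ZF]
3. ∠XFZ = 77°  [△FXZ]
4. ∠GFL = 77°  [G on FX, L on FZ]

∠GFL = 77°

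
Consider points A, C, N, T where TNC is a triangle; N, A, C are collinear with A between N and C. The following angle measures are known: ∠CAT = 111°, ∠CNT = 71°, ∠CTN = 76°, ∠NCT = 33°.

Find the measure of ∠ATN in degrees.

∠ATN = 40°

1. ∠NAT = 69°  [linear pair at A on NC]
2. ∠ANT = 71°  [A on ray NC]
3. ∠ATN = 40°  [△TNA]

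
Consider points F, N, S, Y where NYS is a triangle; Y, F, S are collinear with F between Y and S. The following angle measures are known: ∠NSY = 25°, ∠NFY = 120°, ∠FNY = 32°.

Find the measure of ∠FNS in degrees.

1. ∠FSN = 25°  [F on ray SY]
2. ∠NFS = 60°  [linear pair at F on YS]
3. ∠FNS = 95°  [△NFS]

∠FNS = 95°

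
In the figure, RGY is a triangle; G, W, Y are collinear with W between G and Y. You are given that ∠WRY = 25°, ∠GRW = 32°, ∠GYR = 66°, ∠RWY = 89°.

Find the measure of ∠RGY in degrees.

1. ∠GWR = 91°  [linear pair at W on GY]
2. ∠RGW = 57°  [△RGW]
3. ∠RGY = 57°  [W on ray GY]

∠RGY = 57°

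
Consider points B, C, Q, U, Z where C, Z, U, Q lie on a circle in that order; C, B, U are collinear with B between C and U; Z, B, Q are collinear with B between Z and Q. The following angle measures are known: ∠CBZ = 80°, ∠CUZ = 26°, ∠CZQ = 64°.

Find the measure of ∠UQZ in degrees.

1. ∠QBU = 80°  [vertical angles at B]
2. ∠CUQ = 64°  [same arc CQ]
3. ∠UQZ = 36°  [△UBQ]

∠UQZ = 36°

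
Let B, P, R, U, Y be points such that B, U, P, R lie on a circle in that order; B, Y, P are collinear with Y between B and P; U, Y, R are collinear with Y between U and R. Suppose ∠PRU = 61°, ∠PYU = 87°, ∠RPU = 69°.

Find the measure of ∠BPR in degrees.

1. ∠PBU = 61°  [same arc UP]
2. ∠BYU = 93°  [linear pair at Y on BP]
3. ∠BUR = 26°  [△BYU]
4. ∠BPR = 26°  [same arc BR]

∠BPR = 26°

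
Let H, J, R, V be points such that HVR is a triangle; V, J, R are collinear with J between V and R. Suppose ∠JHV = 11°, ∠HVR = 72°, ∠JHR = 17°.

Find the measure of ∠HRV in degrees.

∠HRV = 80°

1. ∠HVJ = 72°  [J on ray VR]
2. ∠HJV = 97°  [△HVJ]
3. ∠HJR = 83°  [linear pair at J on VR]
4. ∠HRJ = 80°  [△HJR]
5. ∠HRV = 80°  [J on ray RV]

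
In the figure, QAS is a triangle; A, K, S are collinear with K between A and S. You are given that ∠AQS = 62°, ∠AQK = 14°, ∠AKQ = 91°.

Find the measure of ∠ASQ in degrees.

1. ∠KAQ = 75°  [△QAK]
2. ∠QAS = 75°  [K on ray AS]
3. ∠ASQ = 43°  [△QAS]

∠ASQ = 43°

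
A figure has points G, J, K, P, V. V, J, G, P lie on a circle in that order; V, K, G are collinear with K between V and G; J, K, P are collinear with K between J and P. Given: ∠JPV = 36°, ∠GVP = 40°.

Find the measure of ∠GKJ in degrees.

∠GKJ = 104°

1. ∠JGV = 36°  [same arc VJ]
2. ∠GJP = 40°  [same arc GP]
3. ∠GKJ = 104°  [△JKG]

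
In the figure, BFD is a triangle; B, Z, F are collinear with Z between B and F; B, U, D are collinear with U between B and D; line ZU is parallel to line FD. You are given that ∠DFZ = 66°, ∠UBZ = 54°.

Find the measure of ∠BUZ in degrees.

1. ∠BFD = 66°  [Z on ray FB]
2. ∠DBF = 54°  [Z on BF, U on BD]
3. ∠BDF = 60°  [△BFD]
4. ∠BUZ = 60°  [ZU∥FD, corresponding at U]

∠BUZ = 60°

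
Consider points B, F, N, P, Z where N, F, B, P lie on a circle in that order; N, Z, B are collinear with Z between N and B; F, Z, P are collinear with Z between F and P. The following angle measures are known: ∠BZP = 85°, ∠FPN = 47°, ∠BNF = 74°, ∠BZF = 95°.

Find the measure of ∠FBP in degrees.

∠FBP = 68°

1. ∠FBN = 47°  [same arc NF]
2. ∠BPF = 74°  [same arc FB]
3. ∠BFP = 38°  [△FZB]
4. ∠FBP = 68°  [△FBP]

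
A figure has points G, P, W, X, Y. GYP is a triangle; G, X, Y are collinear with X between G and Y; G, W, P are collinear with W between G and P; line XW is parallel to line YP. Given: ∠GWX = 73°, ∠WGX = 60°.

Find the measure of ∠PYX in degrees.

∠PYX = 47°

1. ∠GXW = 47°  [△GXW]
2. ∠WXY = 133°  [linear pair at X on GY]
3. ∠PYX = 47°  [XW∥YP, co-interior at Y–X]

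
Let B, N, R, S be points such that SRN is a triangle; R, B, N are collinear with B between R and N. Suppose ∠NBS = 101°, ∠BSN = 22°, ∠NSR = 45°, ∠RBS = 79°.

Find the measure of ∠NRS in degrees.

1. ∠BNS = 57°  [△SBN]
2. ∠RNS = 57°  [B on ray NR]
3. ∠NRS = 78°  [△SRN]

∠NRS = 78°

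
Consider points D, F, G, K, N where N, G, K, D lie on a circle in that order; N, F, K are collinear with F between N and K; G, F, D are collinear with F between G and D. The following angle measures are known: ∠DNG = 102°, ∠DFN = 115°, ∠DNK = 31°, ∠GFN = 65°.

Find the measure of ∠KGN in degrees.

1. ∠DKG = 78°  [cyclic NGKD, opposite ∠N+∠K]
2. ∠GFK = 115°  [vertical angles at F]
3. ∠DGK = 31°  [same arc KD]
4. ∠GDK = 71°  [△GKD]
5. ∠GKN = 34°  [△GFK]
6. ∠GNK = 71°  [same arc GK]
7. ∠KGN = 75°  [△NGK]

∠KGN = 75°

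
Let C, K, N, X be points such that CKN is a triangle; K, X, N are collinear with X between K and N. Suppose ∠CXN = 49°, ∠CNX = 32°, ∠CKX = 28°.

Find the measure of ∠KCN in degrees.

∠KCN = 120°

1. ∠CNK = 32°  [X on ray NK]
2. ∠CKN = 28°  [X on ray KN]
3. ∠KCN = 120°  [△CKN]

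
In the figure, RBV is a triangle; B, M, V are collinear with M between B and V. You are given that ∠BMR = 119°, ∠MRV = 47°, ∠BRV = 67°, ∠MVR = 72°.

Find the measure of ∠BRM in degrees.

1. ∠BVR = 72°  [M on ray VB]
2. ∠RBV = 41°  [△RBV]
3. ∠MBR = 41°  [M on ray BV]
4. ∠BRM = 20°  [△RBM]

∠BRM = 20°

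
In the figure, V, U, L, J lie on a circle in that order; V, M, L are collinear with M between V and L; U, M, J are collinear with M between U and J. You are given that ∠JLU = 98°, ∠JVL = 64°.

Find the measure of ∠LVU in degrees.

∠LVU = 18°

1. ∠JUL = 64°  [same arc LJ]
2. ∠LJU = 18°  [△ULJ]
3. ∠LVU = 18°  [same arc UL]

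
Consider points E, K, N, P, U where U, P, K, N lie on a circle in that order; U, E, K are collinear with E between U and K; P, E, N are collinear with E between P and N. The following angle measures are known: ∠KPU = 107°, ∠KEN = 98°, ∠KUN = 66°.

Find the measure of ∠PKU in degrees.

1. ∠PEU = 98°  [vertical angles at E]
2. ∠KPN = 66°  [same arc KN]
3. ∠KEP = 82°  [linear pair at E on UK]
4. ∠PKU = 32°  [△PEK]

∠PKU = 32°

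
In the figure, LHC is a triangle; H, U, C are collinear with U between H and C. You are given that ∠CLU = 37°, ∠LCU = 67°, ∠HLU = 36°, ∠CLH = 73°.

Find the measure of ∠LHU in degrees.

1. ∠HCL = 67°  [U on ray CH]
2. ∠CHL = 40°  [△LHC]
3. ∠LHU = 40°  [U on ray HC]

∠LHU = 40°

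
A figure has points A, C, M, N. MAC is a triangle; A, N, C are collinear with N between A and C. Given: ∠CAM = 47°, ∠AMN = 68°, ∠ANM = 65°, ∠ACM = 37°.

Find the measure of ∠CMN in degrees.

1. ∠CNM = 115°  [linear pair at N on AC]
2. ∠MCN = 37°  [N on ray CA]
3. ∠CMN = 28°  [△MNC]

∠CMN = 28°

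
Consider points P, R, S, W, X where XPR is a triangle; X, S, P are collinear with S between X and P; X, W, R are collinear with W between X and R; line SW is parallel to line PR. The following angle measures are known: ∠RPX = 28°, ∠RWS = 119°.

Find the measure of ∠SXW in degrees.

1. ∠WSX = 28°  [SW∥PR, corresponding at S]
2. ∠SWX = 61°  [linear pair at W on XR]
3. ∠SXW = 91°  [△XSW]

∠SXW = 91°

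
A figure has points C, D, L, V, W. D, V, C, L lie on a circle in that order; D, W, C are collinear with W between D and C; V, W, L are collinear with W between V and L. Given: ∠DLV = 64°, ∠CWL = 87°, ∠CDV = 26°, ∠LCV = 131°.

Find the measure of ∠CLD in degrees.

1. ∠DCV = 64°  [same arc DV]
2. ∠CVD = 90°  [△DVC]
3. ∠CLD = 90°  [cyclic DVCL, opposite ∠V+∠L]

∠CLD = 90°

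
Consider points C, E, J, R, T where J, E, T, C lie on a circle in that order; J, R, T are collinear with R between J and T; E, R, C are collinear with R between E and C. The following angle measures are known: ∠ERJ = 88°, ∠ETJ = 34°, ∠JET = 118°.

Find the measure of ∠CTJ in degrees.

∠CTJ = 64°

1. ∠CRT = 88°  [vertical angles at R]
2. ∠ECJ = 34°  [same arc JE]
3. ∠JCT = 62°  [cyclic JETC, opposite ∠E+∠C]
4. ∠CRJ = 92°  [linear pair at R on JT]
5. ∠CJT = 54°  [△JRC]
6. ∠CTJ = 64°  [△JTC]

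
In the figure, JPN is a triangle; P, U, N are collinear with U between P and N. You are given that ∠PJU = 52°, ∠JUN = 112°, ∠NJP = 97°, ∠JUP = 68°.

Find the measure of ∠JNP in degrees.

∠JNP = 23°

1. ∠JPU = 60°  [△JPU]
2. ∠JPN = 60°  [U on ray PN]
3. ∠JNP = 23°  [△JPN]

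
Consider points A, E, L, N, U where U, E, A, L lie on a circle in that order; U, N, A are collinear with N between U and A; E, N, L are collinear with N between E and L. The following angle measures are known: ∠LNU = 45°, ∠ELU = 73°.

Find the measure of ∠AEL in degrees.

∠AEL = 62°

1. ∠ANE = 45°  [vertical angles at N]
2. ∠EAU = 73°  [same arc UE]
3. ∠AEL = 62°  [△ENA]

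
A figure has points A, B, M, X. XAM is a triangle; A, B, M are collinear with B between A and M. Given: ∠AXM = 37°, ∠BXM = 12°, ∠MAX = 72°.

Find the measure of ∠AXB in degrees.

∠AXB = 25°

1. ∠AMX = 71°  [△XAM]
2. ∠BAX = 72°  [B on ray AM]
3. ∠BMX = 71°  [B on ray MA]
4. ∠MBX = 97°  [△XBM]
5. ∠ABX = 83°  [linear pair at B on AM]
6. ∠AXB = 25°  [△XAB]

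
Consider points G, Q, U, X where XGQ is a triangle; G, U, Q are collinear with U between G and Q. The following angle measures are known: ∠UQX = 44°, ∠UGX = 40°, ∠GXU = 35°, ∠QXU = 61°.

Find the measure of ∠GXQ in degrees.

1. ∠GQX = 44°  [U on ray QG]
2. ∠QGX = 40°  [U on ray GQ]
3. ∠GXQ = 96°  [△XGQ]

∠GXQ = 96°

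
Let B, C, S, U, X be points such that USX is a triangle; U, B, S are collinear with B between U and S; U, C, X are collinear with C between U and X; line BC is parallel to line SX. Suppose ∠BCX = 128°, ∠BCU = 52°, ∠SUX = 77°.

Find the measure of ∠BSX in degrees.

1. ∠SXU = 52°  [BC∥SX, corresponding at C]
2. ∠USX = 51°  [△USX]
3. ∠BSX = 51°  [B on ray SU]

∠BSX = 51°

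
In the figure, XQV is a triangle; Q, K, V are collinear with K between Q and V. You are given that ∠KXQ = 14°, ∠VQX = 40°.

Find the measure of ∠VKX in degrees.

1. ∠KQX = 40°  [K on ray QV]
2. ∠QKX = 126°  [△XQK]
3. ∠VKX = 54°  [linear pair at K on QV]

∠VKX = 54°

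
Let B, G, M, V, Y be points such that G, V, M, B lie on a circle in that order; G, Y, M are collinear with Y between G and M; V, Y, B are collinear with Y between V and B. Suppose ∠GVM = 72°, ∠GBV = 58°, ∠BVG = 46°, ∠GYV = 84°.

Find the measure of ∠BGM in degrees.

∠BGM = 26°

1. ∠GBM = 108°  [cyclic GVMB, opposite ∠V+∠B]
2. ∠BMG = 46°  [same arc GB]
3. ∠BGM = 26°  [△GMB]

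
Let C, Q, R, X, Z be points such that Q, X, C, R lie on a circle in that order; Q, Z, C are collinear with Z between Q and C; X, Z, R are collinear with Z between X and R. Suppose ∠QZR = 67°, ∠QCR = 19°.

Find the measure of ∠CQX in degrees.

∠CQX = 48°

1. ∠CZX = 67°  [vertical angles at Z]
2. ∠QXR = 19°  [same arc QR]
3. ∠QZX = 113°  [linear pair at Z on QC]
4. ∠CQX = 48°  [△QZX]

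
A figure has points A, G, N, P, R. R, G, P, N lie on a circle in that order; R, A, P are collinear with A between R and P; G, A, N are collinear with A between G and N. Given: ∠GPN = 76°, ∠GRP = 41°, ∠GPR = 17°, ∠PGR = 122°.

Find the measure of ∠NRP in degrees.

∠NRP = 63°

1. ∠GNP = 41°  [same arc GP]
2. ∠NGP = 63°  [△GPN]
3. ∠NRP = 63°  [same arc PN]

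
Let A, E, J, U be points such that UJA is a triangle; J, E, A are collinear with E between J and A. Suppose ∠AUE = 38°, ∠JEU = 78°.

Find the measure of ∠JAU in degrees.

1. ∠AEU = 102°  [linear pair at E on JA]
2. ∠EAU = 40°  [△UEA]
3. ∠JAU = 40°  [E on ray AJ]

∠JAU = 40°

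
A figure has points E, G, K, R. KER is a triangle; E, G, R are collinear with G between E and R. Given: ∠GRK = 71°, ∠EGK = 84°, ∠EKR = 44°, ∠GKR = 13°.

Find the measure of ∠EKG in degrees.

1. ∠ERK = 71°  [G on ray RE]
2. ∠KER = 65°  [△KER]
3. ∠GEK = 65°  [G on ray ER]
4. ∠EKG = 31°  [△KEG]

∠EKG = 31°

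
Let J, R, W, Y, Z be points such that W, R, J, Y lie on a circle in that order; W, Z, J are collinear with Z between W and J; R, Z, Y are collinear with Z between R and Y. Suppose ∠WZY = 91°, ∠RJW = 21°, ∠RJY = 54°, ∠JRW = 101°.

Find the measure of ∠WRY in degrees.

1. ∠RYW = 21°  [same arc WR]
2. ∠RWY = 126°  [cyclic WRJY, opposite ∠W+∠J]
3. ∠WRY = 33°  [△WRY]

∠WRY = 33°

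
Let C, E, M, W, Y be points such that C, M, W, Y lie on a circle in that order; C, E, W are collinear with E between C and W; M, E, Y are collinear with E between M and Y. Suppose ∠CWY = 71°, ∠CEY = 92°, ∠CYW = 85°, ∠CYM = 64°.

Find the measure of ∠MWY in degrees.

1. ∠CMY = 71°  [same arc CY]
2. ∠MCY = 45°  [△CMY]
3. ∠MWY = 135°  [cyclic CMWY, opposite ∠C+∠W]

∠MWY = 135°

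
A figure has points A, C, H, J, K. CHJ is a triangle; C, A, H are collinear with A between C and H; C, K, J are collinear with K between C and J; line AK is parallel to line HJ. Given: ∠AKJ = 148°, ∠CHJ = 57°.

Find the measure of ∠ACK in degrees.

∠ACK = 91°

1. ∠AKC = 32°  [linear pair at K on CJ]
2. ∠CAK = 57°  [AK∥HJ, corresponding at A]
3. ∠ACK = 91°  [△CAK]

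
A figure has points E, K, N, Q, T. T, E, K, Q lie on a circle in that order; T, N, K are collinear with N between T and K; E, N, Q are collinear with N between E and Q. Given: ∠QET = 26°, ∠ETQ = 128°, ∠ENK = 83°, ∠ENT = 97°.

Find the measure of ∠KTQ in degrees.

1. ∠EQT = 26°  [△TEQ]
2. ∠QNT = 83°  [vertical angles at N]
3. ∠KTQ = 71°  [△TNQ]

∠KTQ = 71°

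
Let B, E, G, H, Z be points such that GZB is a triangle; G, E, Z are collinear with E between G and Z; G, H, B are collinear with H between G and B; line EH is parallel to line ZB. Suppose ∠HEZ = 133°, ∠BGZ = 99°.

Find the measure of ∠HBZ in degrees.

1. ∠GEH = 47°  [linear pair at E on GZ]
2. ∠EGH = 99°  [E on GZ, H on GB]
3. ∠EHG = 34°  [△GEH]
4. ∠BHE = 146°  [linear pair at H on GB]
5. ∠HBZ = 34°  [EH∥ZB, co-interior at B–H]

∠HBZ = 34°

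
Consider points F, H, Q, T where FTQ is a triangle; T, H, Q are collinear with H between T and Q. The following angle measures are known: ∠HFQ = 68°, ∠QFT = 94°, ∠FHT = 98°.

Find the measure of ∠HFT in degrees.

1. ∠FHQ = 82°  [linear pair at H on TQ]
2. ∠FQH = 30°  [△FHQ]
3. ∠FQT = 30°  [H on ray QT]
4. ∠FTQ = 56°  [△FTQ]
5. ∠FTH = 56°  [H on ray TQ]
6. ∠HFT = 26°  [△FTH]

∠HFT = 26°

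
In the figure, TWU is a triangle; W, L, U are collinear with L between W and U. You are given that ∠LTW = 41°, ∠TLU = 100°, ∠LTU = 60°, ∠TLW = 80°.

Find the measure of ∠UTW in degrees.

∠UTW = 101°

1. ∠LWT = 59°  [△TWL]
2. ∠LUT = 20°  [△TLU]
3. ∠TWU = 59°  [L on ray WU]
4. ∠TUW = 20°  [L on ray UW]
5. ∠UTW = 101°  [△TWU]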